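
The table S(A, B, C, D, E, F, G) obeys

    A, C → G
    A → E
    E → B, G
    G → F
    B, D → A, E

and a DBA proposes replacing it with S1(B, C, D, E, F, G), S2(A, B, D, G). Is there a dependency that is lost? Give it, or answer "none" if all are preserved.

A → E

Check A → E: no single fragment contains all of {A, E}, and the restricted closure of {A} across the fragments never reaches {E}.
A, C → G is preserved.
E → B, G is preserved.
G → F is preserved.
B, D → A, E is preserved.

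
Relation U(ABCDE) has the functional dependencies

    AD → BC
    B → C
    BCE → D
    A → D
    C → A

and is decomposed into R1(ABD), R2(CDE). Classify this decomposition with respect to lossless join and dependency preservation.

Lossless test: (D)⁺ = {D}, which is a superkey of neither fragment — lossy.
Dependency preservation: the restricted closure of {AD} across the fragments never reaches {BC}, so AD → BC cannot be enforced without a join — not preserved.

lossy and not dependency-preserving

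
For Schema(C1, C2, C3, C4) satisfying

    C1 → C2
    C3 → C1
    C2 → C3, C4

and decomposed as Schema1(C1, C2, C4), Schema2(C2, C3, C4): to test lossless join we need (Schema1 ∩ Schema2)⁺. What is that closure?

C1, C2, C3, C4

Schema1 ∩ Schema2 = {C2, C4}.
C2 → C3, C4 applies, adding C3
C3 → C1 applies, adding C1
Closure: {C1, C2, C3, C4}.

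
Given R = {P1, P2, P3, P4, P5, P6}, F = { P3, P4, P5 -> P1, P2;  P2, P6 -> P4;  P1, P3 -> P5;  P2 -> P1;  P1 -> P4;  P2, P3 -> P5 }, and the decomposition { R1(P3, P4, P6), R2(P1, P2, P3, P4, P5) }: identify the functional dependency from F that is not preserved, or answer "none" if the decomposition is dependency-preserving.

none

P3, P4, P5 → P1, P2 lies within R2.
P2, P6 → P4: restricted closure across fragments reaches P4.
P1, P3 → P5 lies within R2.
P2 → P1 lies within R2.
P1 → P4 lies within R2.
P2, P3 → P5 lies within R2.
Every dependency is enforceable on the fragments, so the decomposition is dependency-preserving.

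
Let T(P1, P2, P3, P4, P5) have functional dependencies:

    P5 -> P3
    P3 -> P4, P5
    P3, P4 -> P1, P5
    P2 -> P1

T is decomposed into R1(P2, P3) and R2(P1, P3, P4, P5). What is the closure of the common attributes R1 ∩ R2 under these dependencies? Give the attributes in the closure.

P1, P3, P4, P5

R1 ∩ R2 = {P3}.
P3 → P4, P5 applies, adding P4, P5
P3, P4 → P1, P5 applies, adding P1
Closure: {P1, P3, P4, P5}.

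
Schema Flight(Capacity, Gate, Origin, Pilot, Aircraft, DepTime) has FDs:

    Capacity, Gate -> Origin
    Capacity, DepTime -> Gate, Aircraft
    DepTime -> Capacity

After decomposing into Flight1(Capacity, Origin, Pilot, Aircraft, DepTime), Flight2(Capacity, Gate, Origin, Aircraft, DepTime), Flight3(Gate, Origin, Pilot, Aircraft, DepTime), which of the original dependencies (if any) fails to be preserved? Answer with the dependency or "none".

none

Capacity, Gate → Origin lies within Flight2.
Capacity, DepTime → Gate, Aircraft lies within Flight2.
DepTime → Capacity lies within Flight1.
Every dependency is enforceable on the fragments, so the decomposition is dependency-preserving.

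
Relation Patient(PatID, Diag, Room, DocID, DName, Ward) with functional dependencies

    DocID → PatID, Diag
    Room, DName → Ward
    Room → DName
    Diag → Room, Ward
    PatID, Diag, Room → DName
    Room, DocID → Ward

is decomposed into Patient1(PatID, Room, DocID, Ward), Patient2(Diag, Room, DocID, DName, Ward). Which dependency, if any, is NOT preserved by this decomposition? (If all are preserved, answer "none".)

DocID → PatID, Diag: restricted closure across fragments reaches PatID, Diag.
Room, DName → Ward lies within Patient2.
Room → DName lies within Patient2.
Diag → Room, Ward lies within Patient2.
PatID, Diag, Room → DName: restricted closure across fragments reaches DName.
Room, DocID → Ward lies within Patient1.
Every dependency is enforceable on the fragments, so the decomposition is dependency-preserving.

none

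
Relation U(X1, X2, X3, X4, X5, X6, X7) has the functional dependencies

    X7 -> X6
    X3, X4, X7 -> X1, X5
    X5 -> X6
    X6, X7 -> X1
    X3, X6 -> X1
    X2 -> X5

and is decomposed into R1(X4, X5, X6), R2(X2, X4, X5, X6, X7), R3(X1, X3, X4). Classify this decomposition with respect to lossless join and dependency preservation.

Lossless test (chase): applying each FD to every pair of rows produces no changes in the tableau, so no row becomes fully distinguished — the join is lossy.
Dependency preservation: the restricted closure of {X3, X4, X7} across the fragments never reaches {X1, X5}, so X3, X4, X7 → X1, X5 cannot be enforced without a join — not preserved.

lossy and not dependency-preserving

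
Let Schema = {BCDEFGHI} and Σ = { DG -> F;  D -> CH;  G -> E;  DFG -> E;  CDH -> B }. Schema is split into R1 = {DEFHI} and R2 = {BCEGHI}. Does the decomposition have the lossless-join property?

Common attributes: R1 ∩ R2 = {EHI}.
No dependency enlarges {EHI}, so (EHI)⁺ = {EHI}.
The closure contains neither all of R1 = {DEFHI} nor all of R2 = {BCEGHI}, so the common attributes are not a superkey of either fragment. The join is lossy.

No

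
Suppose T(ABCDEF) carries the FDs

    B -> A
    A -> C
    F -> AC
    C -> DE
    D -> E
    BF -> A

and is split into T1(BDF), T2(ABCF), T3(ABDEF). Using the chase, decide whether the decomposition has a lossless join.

Yes

Chase test. Columns are ABCDEF; row i has aⱼ where attribute j ∈ Ti, else bᵢⱼ.
Initial tableau (one row per fragment):
  row 1: b11 a2 b13 a4 b15 a6
  row 2: a1 a2 a3 b24 b25 a6
  row 3: a1 a2 b33 a4 a5 a6
Rows 1 and 2 agree on B; apply B→A and equate their A entries.
Rows 1 and 2 agree on A; apply A→C and equate their C entries.
Rows 1 and 3 agree on A; apply A→C and equate their C entries.
Rows 1 and 2 agree on C; apply C→DE and equate their DE entries.
Rows 1 and 3 agree on C; apply C→DE and equate their DE entries.
Row 1 is now all distinguished symbols — the join is lossless.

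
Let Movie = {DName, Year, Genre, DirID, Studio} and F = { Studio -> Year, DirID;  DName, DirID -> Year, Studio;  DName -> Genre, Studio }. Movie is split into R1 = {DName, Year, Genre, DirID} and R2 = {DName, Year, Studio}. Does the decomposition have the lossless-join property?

Common attributes: R1 ∩ R2 = {DName, Year}.
Closure of {DName, Year}: DName → Genre, Studio applies, adding Genre, Studio; Studio → Year, DirID applies, adding DirID. So (DName, Year)⁺ = {DName, Year, Genre, DirID, Studio}.
This closure contains every attribute of R1, so R1 ∩ R2 → R1. The join is lossless.

Yes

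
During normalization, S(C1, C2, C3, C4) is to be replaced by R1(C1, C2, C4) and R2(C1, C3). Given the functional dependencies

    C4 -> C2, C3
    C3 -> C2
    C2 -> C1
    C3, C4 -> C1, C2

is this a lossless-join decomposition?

Common attributes: R1 ∩ R2 = {C1}.
No dependency enlarges {C1}, so (C1)⁺ = {C1}.
The closure contains neither all of R1 = {C1, C2, C4} nor all of R2 = {C1, C3}, so the common attributes are not a superkey of either fragment. The join is lossy.

No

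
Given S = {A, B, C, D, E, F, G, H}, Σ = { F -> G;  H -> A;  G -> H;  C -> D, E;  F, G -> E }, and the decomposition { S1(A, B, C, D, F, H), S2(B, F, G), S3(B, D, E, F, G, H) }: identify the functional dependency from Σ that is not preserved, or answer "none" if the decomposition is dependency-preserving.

Check C → D, E: no single fragment contains all of {C, D, E}, and the restricted closure of {C} across the fragments never reaches {D, E}.
F → G is preserved.
H → A is preserved.
G → H is preserved.
F, G → E is preserved.

C -> D, E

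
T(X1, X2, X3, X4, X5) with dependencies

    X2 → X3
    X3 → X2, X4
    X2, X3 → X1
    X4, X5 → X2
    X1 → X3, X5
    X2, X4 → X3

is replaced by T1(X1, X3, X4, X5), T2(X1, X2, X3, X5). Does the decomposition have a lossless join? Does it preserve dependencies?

lossless and dependency-preserving

Lossless test: (X1, X3, X5)⁺ = {X1, X2, X3, X4, X5}, which contains all of one fragment — lossless.
Dependency preservation: X3 → X2, X4; X4, X5 → X2; X2, X4 → X3 are not contained in any single fragment, but the restricted closure of each left-hand side across the fragments still reaches the right-hand side; the remaining FDs each lie inside some fragment. All dependencies are preserved.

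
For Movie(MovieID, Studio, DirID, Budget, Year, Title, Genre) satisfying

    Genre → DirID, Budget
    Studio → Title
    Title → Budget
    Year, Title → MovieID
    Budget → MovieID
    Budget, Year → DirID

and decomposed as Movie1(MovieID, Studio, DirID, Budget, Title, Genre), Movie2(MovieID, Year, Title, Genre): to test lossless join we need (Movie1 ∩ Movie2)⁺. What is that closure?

Movie1 ∩ Movie2 = {MovieID, Title, Genre}.
Genre → DirID, Budget applies, adding DirID, Budget
Closure: {MovieID, DirID, Budget, Title, Genre}.

MovieID, DirID, Budget, Title, Genre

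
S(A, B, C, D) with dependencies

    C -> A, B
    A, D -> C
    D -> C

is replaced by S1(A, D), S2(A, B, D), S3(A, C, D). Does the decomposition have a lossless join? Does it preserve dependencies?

Lossless test (chase): Rows 1 and 2 agree on A, D; apply A, D→C and equate their C entries. Rows 1 and 3 agree on A, D; apply A, D→C and equate their C entries. Rows 1 and 2 agree on C; apply C→A, B and equate their A, B entries. Rows 1 and 3 agree on C; apply C→A, B and equate their A, B entries. Row 1 is now all distinguished symbols — the join is lossless.
Dependency preservation: the restricted closure of {C} across the fragments never reaches {A, B}, so C → A, B cannot be enforced without a join — not preserved.

lossless but not dependency-preserving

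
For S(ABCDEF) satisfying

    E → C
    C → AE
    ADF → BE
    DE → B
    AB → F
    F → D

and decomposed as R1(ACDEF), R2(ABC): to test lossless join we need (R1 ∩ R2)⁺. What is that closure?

R1 ∩ R2 = {AC}.
C → AE applies, adding E
Closure: {ACE}.

ACE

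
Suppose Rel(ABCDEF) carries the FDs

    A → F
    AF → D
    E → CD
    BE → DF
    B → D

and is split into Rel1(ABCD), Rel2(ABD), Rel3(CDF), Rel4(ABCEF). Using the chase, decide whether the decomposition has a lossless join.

Chase test. Columns are ABCDEF; row i has aⱼ where attribute j ∈ Reli, else bᵢⱼ.
Initial tableau (one row per fragment):
  row 1: a1 a2 a3 a4 b15 b16
  row 2: a1 a2 b23 a4 b25 b26
  row 3: b31 b32 a3 a4 b35 a6
  row 4: a1 a2 a3 b44 a5 a6
Rows 1 and 2 agree on A; apply A→F and equate their F entries.
Rows 1 and 4 agree on A; apply A→F and equate their F entries.
Rows 1 and 4 agree on AF; apply AF→D and equate their D entries.
Row 4 is now all distinguished symbols — the join is lossless.

Yes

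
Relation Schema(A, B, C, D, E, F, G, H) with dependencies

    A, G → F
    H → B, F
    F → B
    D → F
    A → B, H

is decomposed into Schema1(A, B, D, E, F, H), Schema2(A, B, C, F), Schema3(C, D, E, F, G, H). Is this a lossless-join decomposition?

No

Chase test. Columns are A, B, C, D, E, F, G, H; row i has aⱼ where attribute j ∈ Schemai, else bᵢⱼ.
Initial tableau (one row per fragment):
  row 1: a1 a2 b13 a4 a5 a6 b17 a8
  row 2: a1 a2 a3 b24 b25 a6 b27 b28
  row 3: b31 b32 a3 a4 a5 a6 a7 a8
Rows 1 and 3 agree on H; apply H→B, F and equate their B, F entries.
Rows 1 and 2 agree on A; apply A→B, H and equate their B, H entries.
No row becomes fully distinguished — the join is lossy.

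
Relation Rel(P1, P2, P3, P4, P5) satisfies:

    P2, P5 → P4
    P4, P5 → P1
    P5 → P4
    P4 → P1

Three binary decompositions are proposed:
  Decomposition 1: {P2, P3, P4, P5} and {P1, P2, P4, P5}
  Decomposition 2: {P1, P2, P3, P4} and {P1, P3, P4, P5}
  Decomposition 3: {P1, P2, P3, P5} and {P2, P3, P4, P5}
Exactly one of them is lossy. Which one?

Decomposition 1: common = {P2, P4, P5}, closure = {P1, P2, P4, P5} → lossless.
Decomposition 2: common = {P1, P3, P4}, closure = {P1, P3, P4} → lossy.
Decomposition 3: common = {P2, P3, P5}, closure = {P1, P2, P3, P4, P5} → lossless.

Decomposition 2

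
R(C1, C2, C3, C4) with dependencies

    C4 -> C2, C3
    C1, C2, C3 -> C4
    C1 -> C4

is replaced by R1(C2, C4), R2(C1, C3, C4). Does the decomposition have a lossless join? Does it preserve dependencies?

lossless and dependency-preserving

Lossless test: (C4)⁺ = {C2, C3, C4}, which contains all of one fragment — lossless.
Dependency preservation: C4 → C2, C3; C1, C2, C3 → C4 are not contained in any single fragment, but the restricted closure of each left-hand side across the fragments still reaches the right-hand side; the remaining FDs each lie inside some fragment. All dependencies are preserved.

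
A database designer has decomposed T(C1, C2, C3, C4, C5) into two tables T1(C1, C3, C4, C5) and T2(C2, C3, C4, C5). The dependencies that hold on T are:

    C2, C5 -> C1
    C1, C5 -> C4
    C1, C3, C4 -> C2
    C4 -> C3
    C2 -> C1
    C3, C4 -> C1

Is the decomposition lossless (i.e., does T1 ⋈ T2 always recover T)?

Common attributes: T1 ∩ T2 = {C3, C4, C5}.
Closure of {C3, C4, C5}: C3, C4 → C1 applies, adding C1; C1, C3, C4 → C2 applies, adding C2. So (C3, C4, C5)⁺ = {C1, C2, C3, C4, C5}.
This closure contains every attribute of T1, so T1 ∩ T2 → T1. The join is lossless.

Yes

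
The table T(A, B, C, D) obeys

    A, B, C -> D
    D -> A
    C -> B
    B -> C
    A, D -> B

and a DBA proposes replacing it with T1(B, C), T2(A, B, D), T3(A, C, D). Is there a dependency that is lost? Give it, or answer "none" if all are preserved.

A, B, C → D: restricted closure across fragments reaches D.
D → A lies within T2.
C → B lies within T1.
B → C lies within T1.
A, D → B lies within T2.
Every dependency is enforceable on the fragments, so the decomposition is dependency-preserving.

none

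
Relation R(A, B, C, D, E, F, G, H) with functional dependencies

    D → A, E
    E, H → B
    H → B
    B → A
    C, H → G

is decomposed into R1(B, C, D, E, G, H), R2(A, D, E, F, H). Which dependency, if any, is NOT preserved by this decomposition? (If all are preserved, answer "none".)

B → A

Check B → A: no single fragment contains all of {A, B}, and the restricted closure of {B} across the fragments never reaches {A}.
D → A, E is preserved.
E, H → B is preserved.
H → B is preserved.
C, H → G is preserved.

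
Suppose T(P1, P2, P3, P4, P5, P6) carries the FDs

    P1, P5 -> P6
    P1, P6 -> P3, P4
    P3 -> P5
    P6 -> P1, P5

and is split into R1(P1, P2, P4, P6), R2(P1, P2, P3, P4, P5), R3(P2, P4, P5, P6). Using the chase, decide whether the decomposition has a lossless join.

Chase test. Columns are P1, P2, P3, P4, P5, P6; row i has aⱼ where attribute j ∈ Ri, else bᵢⱼ.
Initial tableau (one row per fragment):
  row 1: a1 a2 b13 a4 b15 a6
  row 2: a1 a2 a3 a4 a5 b26
  row 3: b31 a2 b33 a4 a5 a6
Rows 1 and 3 agree on P6; apply P6→P1, P5 and equate their P1, P5 entries.
Rows 1 and 2 agree on P1, P5; apply P1, P5→P6 and equate their P6 entries.
Rows 1 and 2 agree on P1, P6; apply P1, P6→P3, P4 and equate their P3, P4 entries.
Rows 1 and 3 agree on P1, P6; apply P1, P6→P3, P4 and equate their P3, P4 entries.
Row 1 is now all distinguished symbols — the join is lossless.

Yes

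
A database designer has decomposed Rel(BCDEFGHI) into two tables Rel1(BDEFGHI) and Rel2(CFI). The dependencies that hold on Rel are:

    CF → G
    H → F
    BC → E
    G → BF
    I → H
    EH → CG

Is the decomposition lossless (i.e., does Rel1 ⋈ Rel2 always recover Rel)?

No

Common attributes: Rel1 ∩ Rel2 = {FI}.
Closure of {FI}: I → H applies, adding H. So (FI)⁺ = {FHI}.
The closure contains neither all of Rel1 = {BDEFGHI} nor all of Rel2 = {CFI}, so the common attributes are not a superkey of either fragment. The join is lossy.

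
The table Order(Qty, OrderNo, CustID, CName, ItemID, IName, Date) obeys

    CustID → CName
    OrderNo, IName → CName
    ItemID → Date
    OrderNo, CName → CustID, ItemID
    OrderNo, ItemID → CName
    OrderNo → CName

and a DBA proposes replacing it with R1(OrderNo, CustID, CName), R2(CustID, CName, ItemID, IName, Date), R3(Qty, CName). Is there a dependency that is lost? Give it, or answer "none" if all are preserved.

Check OrderNo, CName → CustID, ItemID: no single fragment contains all of {OrderNo, CustID, CName, ItemID}, and the restricted closure of {OrderNo, CName} across the fragments never reaches {CustID, ItemID}.
CustID → CName is preserved.
OrderNo, IName → CName is preserved.
ItemID → Date is preserved.
OrderNo, ItemID → CName is preserved.
OrderNo → CName is preserved.

OrderNo, CName → CustID, ItemID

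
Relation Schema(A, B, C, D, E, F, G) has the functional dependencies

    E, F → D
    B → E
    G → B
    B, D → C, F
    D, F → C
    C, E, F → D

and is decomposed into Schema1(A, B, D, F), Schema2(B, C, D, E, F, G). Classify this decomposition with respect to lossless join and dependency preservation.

lossy but dependency-preserving

Lossless test: (B, D, F)⁺ = {B, C, D, E, F}, which is a superkey of neither fragment — lossy.
Dependency preservation: every FD's attributes lie within a single fragment, so each can be enforced locally — preserved.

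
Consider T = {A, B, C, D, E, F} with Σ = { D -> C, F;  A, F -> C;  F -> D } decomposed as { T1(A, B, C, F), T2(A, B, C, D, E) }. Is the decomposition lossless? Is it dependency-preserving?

Lossless test: (A, B, C)⁺ = {A, B, C}, which is a superkey of neither fragment — lossy.
Dependency preservation: the restricted closure of {D} across the fragments never reaches {C, F}, so D → C, F cannot be enforced without a join — not preserved.

lossy and not dependency-preserving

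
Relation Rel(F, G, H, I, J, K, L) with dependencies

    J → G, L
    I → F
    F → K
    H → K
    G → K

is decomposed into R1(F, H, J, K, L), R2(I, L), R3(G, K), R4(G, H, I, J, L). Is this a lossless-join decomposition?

Chase test. Columns are F, G, H, I, J, K, L; row i has aⱼ where attribute j ∈ Ri, else bᵢⱼ.
Initial tableau (one row per fragment):
  row 1: a1 b12 a3 b14 a5 a6 a7
  row 2: b21 b22 b23 a4 b25 b26 a7
  row 3: b31 a2 b33 b34 b35 a6 b37
  row 4: b41 a2 a3 a4 a5 b46 a7
Rows 1 and 4 agree on J; apply J→G, L and equate their G, L entries.
Rows 2 and 4 agree on I; apply I→F and equate their F entries.
Rows 2 and 4 agree on F; apply F→K and equate their K entries.
Rows 1 and 4 agree on H; apply H→K and equate their K entries.
No row becomes fully distinguished — the join is lossy.

No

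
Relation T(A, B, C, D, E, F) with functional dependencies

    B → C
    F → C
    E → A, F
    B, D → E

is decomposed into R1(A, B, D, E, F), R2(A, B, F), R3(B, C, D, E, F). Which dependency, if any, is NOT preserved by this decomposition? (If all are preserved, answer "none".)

none

B → C lies within R3.
F → C lies within R3.
E → A, F lies within R1.
B, D → E lies within R1.
Every dependency is enforceable on the fragments, so the decomposition is dependency-preserving.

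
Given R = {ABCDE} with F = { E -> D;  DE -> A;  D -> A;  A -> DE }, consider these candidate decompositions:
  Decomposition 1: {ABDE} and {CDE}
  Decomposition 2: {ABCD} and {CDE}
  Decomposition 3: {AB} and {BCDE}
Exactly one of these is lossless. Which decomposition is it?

Decomposition 2

Decomposition 1: common = {DE}, closure = {ADE} → lossy.
Decomposition 2: common = {CD}, closure = {ACDE} → lossless.
Decomposition 3: common = {B}, closure = {B} → lossy.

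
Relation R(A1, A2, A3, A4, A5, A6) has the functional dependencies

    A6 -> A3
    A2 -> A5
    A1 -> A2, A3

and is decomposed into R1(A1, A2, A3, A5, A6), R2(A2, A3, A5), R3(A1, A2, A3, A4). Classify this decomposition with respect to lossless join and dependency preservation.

Lossless test (chase): Rows 1 and 3 agree on A2; apply A2→A5 and equate their A5 entries. No row becomes fully distinguished — the join is lossy.
Dependency preservation: every FD's attributes lie within a single fragment, so each can be enforced locally — preserved.

lossy but dependency-preserving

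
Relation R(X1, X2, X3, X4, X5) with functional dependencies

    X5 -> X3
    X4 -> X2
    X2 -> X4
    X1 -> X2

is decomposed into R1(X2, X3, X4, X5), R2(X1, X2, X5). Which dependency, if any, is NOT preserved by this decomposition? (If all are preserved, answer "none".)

none

X5 → X3 lies within R1.
X4 → X2 lies within R1.
X2 → X4 lies within R1.
X1 → X2 lies within R2.
Every dependency is enforceable on the fragments, so the decomposition is dependency-preserving.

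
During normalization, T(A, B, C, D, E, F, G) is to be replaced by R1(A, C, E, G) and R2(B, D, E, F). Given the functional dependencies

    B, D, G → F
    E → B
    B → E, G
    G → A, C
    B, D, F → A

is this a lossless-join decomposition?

Yes

Common attributes: R1 ∩ R2 = {E}.
Closure of {E}: E → B applies, adding B; B → E, G applies, adding G; G → A, C applies, adding A, C. So (E)⁺ = {A, B, C, E, G}.
This closure contains every attribute of R1, so R1 ∩ R2 → R1. The join is lossless.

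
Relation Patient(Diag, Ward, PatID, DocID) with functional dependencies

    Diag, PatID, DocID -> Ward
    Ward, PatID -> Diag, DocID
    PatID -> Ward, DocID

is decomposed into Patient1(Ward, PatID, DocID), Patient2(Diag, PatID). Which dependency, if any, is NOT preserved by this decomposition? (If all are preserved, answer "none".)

none

Diag, PatID, DocID → Ward: restricted closure across fragments reaches Ward.
Ward, PatID → Diag, DocID: restricted closure across fragments reaches Diag, DocID.
PatID → Ward, DocID lies within Patient1.
Every dependency is enforceable on the fragments, so the decomposition is dependency-preserving.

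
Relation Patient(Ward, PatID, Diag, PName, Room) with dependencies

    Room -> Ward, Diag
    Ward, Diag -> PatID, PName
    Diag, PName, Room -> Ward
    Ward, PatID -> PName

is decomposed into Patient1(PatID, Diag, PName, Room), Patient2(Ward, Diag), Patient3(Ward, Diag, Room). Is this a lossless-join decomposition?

Chase test. Columns are Ward, PatID, Diag, PName, Room; row i has aⱼ where attribute j ∈ Patienti, else bᵢⱼ.
Initial tableau (one row per fragment):
  row 1: b11 a2 a3 a4 a5
  row 2: a1 b22 a3 b24 b25
  row 3: a1 b32 a3 b34 a5
Rows 1 and 3 agree on Room; apply Room→Ward, Diag and equate their Ward, Diag entries.
Rows 1 and 2 agree on Ward, Diag; apply Ward, Diag→PatID, PName and equate their PatID, PName entries.
Rows 1 and 3 agree on Ward, Diag; apply Ward, Diag→PatID, PName and equate their PatID, PName entries.
Row 1 is now all distinguished symbols — the join is lossless.

Yes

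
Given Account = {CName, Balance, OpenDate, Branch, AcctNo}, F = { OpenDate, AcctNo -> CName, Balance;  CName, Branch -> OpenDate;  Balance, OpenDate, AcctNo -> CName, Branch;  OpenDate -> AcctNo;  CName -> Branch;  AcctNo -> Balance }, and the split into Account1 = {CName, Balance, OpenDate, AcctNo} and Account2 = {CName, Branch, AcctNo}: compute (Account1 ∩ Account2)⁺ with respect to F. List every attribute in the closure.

Account1 ∩ Account2 = {CName, AcctNo}.
CName → Branch applies, adding Branch
AcctNo → Balance applies, adding Balance
CName, Branch → OpenDate applies, adding OpenDate
Closure: {CName, Balance, OpenDate, Branch, AcctNo}.

CName, Balance, OpenDate, Branch, AcctNo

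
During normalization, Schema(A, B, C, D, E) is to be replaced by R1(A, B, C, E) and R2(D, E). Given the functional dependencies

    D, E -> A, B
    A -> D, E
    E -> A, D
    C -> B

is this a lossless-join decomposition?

Yes

Common attributes: R1 ∩ R2 = {E}.
Closure of {E}: E → A, D applies, adding A, D; D, E → A, B applies, adding B. So (E)⁺ = {A, B, D, E}.
This closure contains every attribute of R2, so R1 ∩ R2 → R2. The join is lossless.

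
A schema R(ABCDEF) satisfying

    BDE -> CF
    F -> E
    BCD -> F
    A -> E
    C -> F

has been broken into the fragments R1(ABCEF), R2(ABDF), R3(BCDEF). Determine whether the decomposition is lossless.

Yes

Chase test. Columns are ABCDEF; row i has aⱼ where attribute j ∈ Ri, else bᵢⱼ.
Initial tableau (one row per fragment):
  row 1: a1 a2 a3 b14 a5 a6
  row 2: a1 a2 b23 a4 b25 a6
  row 3: b31 a2 a3 a4 a5 a6
Rows 1 and 2 agree on F; apply F→E and equate their E entries.
Rows 2 and 3 agree on BDE; apply BDE→CF and equate their CF entries.
Row 2 is now all distinguished symbols — the join is lossless.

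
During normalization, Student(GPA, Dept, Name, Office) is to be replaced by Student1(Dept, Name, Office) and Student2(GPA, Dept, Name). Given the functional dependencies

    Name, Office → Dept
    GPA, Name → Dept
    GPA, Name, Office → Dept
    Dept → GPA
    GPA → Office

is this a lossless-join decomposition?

Yes

Common attributes: Student1 ∩ Student2 = {Dept, Name}.
Closure of {Dept, Name}: Dept → GPA applies, adding GPA; GPA → Office applies, adding Office. So (Dept, Name)⁺ = {GPA, Dept, Name, Office}.
This closure contains every attribute of Student1, so Student1 ∩ Student2 → Student1. The join is lossless.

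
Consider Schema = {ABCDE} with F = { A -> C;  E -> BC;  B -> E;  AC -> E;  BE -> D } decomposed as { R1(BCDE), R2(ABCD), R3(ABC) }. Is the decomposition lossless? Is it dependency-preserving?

Lossless test (chase): Rows 1 and 2 agree on B; apply B→E and equate their E entries. Rows 1 and 3 agree on B; apply B→E and equate their E entries. Rows 1 and 3 agree on BE; apply BE→D and equate their D entries. Row 2 is now all distinguished symbols — the join is lossless.
Dependency preservation: AC → E is not contained in any single fragment, but the restricted closure of its left-hand side across the fragments still reaches the right-hand side; the remaining FDs each lie inside some fragment. All dependencies are preserved.

lossless and dependency-preserving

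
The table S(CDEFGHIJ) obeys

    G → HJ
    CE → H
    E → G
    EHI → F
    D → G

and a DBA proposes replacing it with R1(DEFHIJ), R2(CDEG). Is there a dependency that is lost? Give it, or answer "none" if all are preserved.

Check G → HJ: no single fragment contains all of {GHJ}, and the restricted closure of {G} across the fragments never reaches {HJ}.
CE → H is preserved.
E → G is preserved.
EHI → F is preserved.
D → G is preserved.

G → HJ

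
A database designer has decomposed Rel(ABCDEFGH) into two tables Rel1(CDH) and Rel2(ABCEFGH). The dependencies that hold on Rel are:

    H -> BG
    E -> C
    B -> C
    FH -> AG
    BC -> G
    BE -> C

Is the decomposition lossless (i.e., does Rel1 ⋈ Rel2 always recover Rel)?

No

Common attributes: Rel1 ∩ Rel2 = {CH}.
Closure of {CH}: H → BG applies, adding BG. So (CH)⁺ = {BCGH}.
The closure contains neither all of Rel1 = {CDH} nor all of Rel2 = {ABCEFGH}, so the common attributes are not a superkey of either fragment. The join is lossy.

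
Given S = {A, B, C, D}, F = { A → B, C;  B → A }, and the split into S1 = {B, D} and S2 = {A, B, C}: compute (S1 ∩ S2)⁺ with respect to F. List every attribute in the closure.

S1 ∩ S2 = {B}.
B → A applies, adding A
A → B, C applies, adding C
Closure: {A, B, C}.

A, B, C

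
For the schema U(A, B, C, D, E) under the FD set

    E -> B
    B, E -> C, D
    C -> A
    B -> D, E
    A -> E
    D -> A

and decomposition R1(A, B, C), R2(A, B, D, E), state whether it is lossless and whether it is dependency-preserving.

lossless and dependency-preserving

Lossless test: (A, B)⁺ = {A, B, C, D, E}, which contains all of one fragment — lossless.
Dependency preservation: B, E → C, D is not contained in any single fragment, but the restricted closure of its left-hand side across the fragments still reaches the right-hand side; the remaining FDs each lie inside some fragment. All dependencies are preserved.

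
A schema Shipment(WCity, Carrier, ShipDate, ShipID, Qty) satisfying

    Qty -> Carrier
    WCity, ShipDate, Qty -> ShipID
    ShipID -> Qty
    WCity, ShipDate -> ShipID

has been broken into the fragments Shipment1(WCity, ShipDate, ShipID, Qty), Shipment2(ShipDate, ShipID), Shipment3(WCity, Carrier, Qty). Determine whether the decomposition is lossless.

Chase test. Columns are WCity, Carrier, ShipDate, ShipID, Qty; row i has aⱼ where attribute j ∈ Shipmenti, else bᵢⱼ.
Initial tableau (one row per fragment):
  row 1: a1 b12 a3 a4 a5
  row 2: b21 b22 a3 a4 b25
  row 3: a1 a2 b33 b34 a5
Rows 1 and 3 agree on Qty; apply Qty→Carrier and equate their Carrier entries.
Rows 1 and 2 agree on ShipID; apply ShipID→Qty and equate their Qty entries.
Rows 1 and 2 agree on Qty; apply Qty→Carrier and equate their Carrier entries.
Row 1 is now all distinguished symbols — the join is lossless.

Yes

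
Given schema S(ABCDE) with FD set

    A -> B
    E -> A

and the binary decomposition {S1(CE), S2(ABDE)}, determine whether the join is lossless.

Common attributes: S1 ∩ S2 = {E}.
Closure of {E}: E → A applies, adding A; A → B applies, adding B. So (E)⁺ = {ABE}.
The closure contains neither all of S1 = {CE} nor all of S2 = {ABDE}, so the common attributes are not a superkey of either fragment. The join is lossy.

No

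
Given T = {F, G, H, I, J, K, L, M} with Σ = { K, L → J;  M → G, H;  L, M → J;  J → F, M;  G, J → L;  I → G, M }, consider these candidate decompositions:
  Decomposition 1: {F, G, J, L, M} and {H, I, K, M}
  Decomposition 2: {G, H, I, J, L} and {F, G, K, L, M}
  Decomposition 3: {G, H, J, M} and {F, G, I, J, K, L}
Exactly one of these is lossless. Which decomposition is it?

Decomposition 1: common = {M}, closure = {G, H, M} → lossy.
Decomposition 2: common = {G, L}, closure = {G, L} → lossy.
Decomposition 3: common = {G, J}, closure = {F, G, H, J, L, M} → lossless.

Decomposition 3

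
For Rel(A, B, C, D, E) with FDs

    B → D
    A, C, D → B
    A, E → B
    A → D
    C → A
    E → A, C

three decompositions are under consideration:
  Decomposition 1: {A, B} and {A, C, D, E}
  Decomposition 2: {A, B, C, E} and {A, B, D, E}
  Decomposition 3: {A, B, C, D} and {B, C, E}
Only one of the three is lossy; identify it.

Decomposition 1: common = {A}, closure = {A, D} → lossy.
Decomposition 2: common = {A, B, E}, closure = {A, B, C, D, E} → lossless.
Decomposition 3: common = {B, C}, closure = {A, B, C, D} → lossless.

Decomposition 1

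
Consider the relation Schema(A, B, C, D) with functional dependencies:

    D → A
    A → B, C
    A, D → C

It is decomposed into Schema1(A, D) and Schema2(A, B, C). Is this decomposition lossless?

Yes

Common attributes: Schema1 ∩ Schema2 = {A}.
Closure of {A}: A → B, C applies, adding B, C. So (A)⁺ = {A, B, C}.
This closure contains every attribute of Schema2, so Schema1 ∩ Schema2 → Schema2. The join is lossless.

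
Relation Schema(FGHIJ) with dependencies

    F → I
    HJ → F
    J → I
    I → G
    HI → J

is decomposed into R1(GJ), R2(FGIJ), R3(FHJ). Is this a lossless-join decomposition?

Yes

Chase test. Columns are FGHIJ; row i has aⱼ where attribute j ∈ Ri, else bᵢⱼ.
Initial tableau (one row per fragment):
  row 1: b11 a2 b13 b14 a5
  row 2: a1 a2 b23 a4 a5
  row 3: a1 b32 a3 b34 a5
Rows 2 and 3 agree on F; apply F→I and equate their I entries.
Rows 1 and 2 agree on J; apply J→I and equate their I entries.
Rows 1 and 3 agree on I; apply I→G and equate their G entries.
Row 3 is now all distinguished symbols — the join is lossless.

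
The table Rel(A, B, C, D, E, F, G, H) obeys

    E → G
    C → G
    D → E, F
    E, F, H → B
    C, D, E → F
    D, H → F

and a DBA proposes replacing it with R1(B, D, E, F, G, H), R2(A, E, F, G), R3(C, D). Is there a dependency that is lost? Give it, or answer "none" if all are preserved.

Check C → G: no single fragment contains all of {C, G}, and the restricted closure of {C} across the fragments never reaches {G}.
E → G is preserved.
D → E, F is preserved.
E, F, H → B is preserved.
C, D, E → F is preserved.
D, H → F is preserved.

C → G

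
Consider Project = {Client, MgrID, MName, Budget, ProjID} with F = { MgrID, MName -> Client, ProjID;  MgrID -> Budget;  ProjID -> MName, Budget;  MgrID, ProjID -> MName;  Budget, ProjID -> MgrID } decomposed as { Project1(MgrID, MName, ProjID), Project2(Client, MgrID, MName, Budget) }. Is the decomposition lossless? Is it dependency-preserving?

Lossless test: (MgrID, MName)⁺ = {Client, MgrID, MName, Budget, ProjID}, which contains all of one fragment — lossless.
Dependency preservation: MgrID, MName → Client, ProjID; ProjID → MName, Budget; Budget, ProjID → MgrID are not contained in any single fragment, but the restricted closure of each left-hand side across the fragments still reaches the right-hand side; the remaining FDs each lie inside some fragment. All dependencies are preserved.

lossless and dependency-preserving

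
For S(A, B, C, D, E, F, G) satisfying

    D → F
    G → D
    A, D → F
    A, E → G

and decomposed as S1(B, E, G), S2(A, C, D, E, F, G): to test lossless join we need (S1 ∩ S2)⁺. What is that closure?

D, E, F, G

S1 ∩ S2 = {E, G}.
G → D applies, adding D
D → F applies, adding F
Closure: {D, E, F, G}.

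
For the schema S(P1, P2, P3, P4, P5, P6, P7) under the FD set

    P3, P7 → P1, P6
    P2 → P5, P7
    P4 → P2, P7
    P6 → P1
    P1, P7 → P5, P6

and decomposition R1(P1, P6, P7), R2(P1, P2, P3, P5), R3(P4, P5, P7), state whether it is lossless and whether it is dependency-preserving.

lossy and not dependency-preserving

Lossless test (chase): applying each FD to every pair of rows produces no changes in the tableau, so no row becomes fully distinguished — the join is lossy.
Dependency preservation: the restricted closure of {P3, P7} across the fragments never reaches {P1, P6}, so P3, P7 → P1, P6 cannot be enforced without a join — not preserved.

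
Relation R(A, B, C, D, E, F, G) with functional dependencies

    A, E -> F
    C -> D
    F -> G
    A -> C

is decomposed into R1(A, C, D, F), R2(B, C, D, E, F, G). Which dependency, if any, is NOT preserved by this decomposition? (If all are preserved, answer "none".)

A, E -> F

Check A, E → F: no single fragment contains all of {A, E, F}, and the restricted closure of {A, E} across the fragments never reaches {F}.
C → D is preserved.
F → G is preserved.
A → C is preserved.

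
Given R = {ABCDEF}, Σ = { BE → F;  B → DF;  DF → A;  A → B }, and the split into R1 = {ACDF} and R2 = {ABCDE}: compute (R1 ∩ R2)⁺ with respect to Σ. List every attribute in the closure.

ABCDF

R1 ∩ R2 = {ACD}.
A → B applies, adding B
B → DF applies, adding F
Closure: {ABCDF}.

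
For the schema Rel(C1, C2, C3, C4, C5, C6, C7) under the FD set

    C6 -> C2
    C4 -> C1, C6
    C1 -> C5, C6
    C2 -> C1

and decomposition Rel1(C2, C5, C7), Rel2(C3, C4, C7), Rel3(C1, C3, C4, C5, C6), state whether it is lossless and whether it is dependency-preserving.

lossy and not dependency-preserving

Lossless test (chase): Rows 2 and 3 agree on C4; apply C4→C1, C6 and equate their C1, C6 entries. Rows 2 and 3 agree on C1; apply C1→C5, C6 and equate their C5, C6 entries. Rows 2 and 3 agree on C6; apply C6→C2 and equate their C2 entries. No row becomes fully distinguished — the join is lossy.
Dependency preservation: the restricted closure of {C6} across the fragments never reaches {C2}, so C6 → C2 cannot be enforced without a join — not preserved.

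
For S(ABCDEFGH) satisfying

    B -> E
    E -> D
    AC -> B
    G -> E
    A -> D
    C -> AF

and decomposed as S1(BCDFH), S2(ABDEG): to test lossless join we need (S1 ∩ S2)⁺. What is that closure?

BDE

S1 ∩ S2 = {BD}.
B → E applies, adding E
Closure: {BDE}.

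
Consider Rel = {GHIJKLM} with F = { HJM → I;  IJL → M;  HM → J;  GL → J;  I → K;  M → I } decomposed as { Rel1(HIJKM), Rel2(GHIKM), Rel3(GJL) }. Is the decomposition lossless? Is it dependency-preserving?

lossy and not dependency-preserving

Lossless test (chase): Rows 1 and 2 agree on HM; apply HM→J and equate their J entries. No row becomes fully distinguished — the join is lossy.
Dependency preservation: the restricted closure of {IJL} across the fragments never reaches {M}, so IJL → M cannot be enforced without a join — not preserved.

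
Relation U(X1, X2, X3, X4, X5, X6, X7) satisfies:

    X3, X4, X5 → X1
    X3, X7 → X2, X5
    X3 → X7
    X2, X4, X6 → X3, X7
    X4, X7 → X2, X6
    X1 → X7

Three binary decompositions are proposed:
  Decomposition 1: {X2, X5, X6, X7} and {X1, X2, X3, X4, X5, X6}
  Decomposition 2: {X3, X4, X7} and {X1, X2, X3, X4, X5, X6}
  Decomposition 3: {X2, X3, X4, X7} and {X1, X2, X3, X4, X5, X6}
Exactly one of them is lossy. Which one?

Decomposition 1: common = {X2, X5, X6}, closure = {X2, X5, X6} → lossy.
Decomposition 2: common = {X3, X4}, closure = {X1, X2, X3, X4, X5, X6, X7} → lossless.
Decomposition 3: common = {X2, X3, X4}, closure = {X1, X2, X3, X4, X5, X6, X7} → lossless.

Decomposition 1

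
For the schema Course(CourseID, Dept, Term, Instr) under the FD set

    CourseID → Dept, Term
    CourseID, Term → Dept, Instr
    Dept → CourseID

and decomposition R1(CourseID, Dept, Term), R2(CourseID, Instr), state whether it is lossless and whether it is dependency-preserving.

Lossless test: (CourseID)⁺ = {CourseID, Dept, Term, Instr}, which contains all of one fragment — lossless.
Dependency preservation: CourseID, Term → Dept, Instr is not contained in any single fragment, but the restricted closure of its left-hand side across the fragments still reaches the right-hand side; the remaining FDs each lie inside some fragment. All dependencies are preserved.

lossless and dependency-preserving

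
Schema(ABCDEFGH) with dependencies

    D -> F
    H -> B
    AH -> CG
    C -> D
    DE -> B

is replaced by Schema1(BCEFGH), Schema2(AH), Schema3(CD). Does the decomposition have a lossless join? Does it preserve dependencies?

Lossless test (chase): Rows 1 and 2 agree on H; apply H→B and equate their B entries. Rows 1 and 3 agree on C; apply C→D and equate their D entries. Rows 1 and 3 agree on D; apply D→F and equate their F entries. No row becomes fully distinguished — the join is lossy.
Dependency preservation: the restricted closure of {D} across the fragments never reaches {F}, so D → F cannot be enforced without a join — not preserved.

lossy and not dependency-preserving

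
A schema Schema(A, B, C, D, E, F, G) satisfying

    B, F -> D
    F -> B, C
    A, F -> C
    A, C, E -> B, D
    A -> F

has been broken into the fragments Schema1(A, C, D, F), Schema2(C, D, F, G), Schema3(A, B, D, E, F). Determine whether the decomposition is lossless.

No

Chase test. Columns are A, B, C, D, E, F, G; row i has aⱼ where attribute j ∈ Schemai, else bᵢⱼ.
Initial tableau (one row per fragment):
  row 1: a1 b12 a3 a4 b15 a6 b17
  row 2: b21 b22 a3 a4 b25 a6 a7
  row 3: a1 a2 b33 a4 a5 a6 b37
Rows 1 and 2 agree on F; apply F→B, C and equate their B, C entries.
Rows 1 and 3 agree on F; apply F→B, C and equate their B, C entries.
No row becomes fully distinguished — the join is lossy.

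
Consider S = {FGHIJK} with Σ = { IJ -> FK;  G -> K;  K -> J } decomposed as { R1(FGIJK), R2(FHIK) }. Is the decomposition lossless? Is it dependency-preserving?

lossy but dependency-preserving

Lossless test: (FIK)⁺ = {FIJK}, which is a superkey of neither fragment — lossy.
Dependency preservation: every FD's attributes lie within a single fragment, so each can be enforced locally — preserved.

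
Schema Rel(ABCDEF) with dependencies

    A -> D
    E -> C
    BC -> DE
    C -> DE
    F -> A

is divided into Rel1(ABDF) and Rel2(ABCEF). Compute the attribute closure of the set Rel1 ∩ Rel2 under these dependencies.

ABDF

Rel1 ∩ Rel2 = {ABF}.
A → D applies, adding D
Closure: {ABDF}.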